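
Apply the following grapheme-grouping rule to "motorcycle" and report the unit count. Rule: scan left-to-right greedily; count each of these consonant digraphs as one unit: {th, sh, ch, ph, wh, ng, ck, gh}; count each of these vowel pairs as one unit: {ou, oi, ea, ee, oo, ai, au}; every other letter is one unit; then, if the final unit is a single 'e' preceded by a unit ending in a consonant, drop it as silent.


Word: "motorcycle" (10 letters)
Left-to-right scan:
  [1] 'm' (letter)
  [2] 'o' (letter)
  [3] 't' (letter)
  [4] 'o' (letter)
  [5] 'r' (letter)
  [6] 'c' (letter)
  [7] 'y' (letter)
  [8] 'c' (letter)
  [9] 'l' (letter)
  [10] 'e' (letter)
Units from scan: 10
Final unit is 'e' after a consonant -> drop as silent (-1)
Sound units = 9 units


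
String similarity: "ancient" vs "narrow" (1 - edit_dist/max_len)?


Word 1: "ancient" (length 7)
Word 2: "narrow" (length 6)
One optimal edit sequence:
  1. delete 'a'  (+1)
  2. keep 'n'
  3. substitute 'c' -> 'a'  (+1)
  4. substitute 'i' -> 'r'  (+1)
  5. substitute 'e' -> 'r'  (+1)
  6. substitute 'n' -> 'o'  (+1)
  7. substitute 't' -> 'w'  (+1)
Edit distance = 6
Max length = max(7, 6) = 7
Similarity = 1 - 6/7
= 0.1429


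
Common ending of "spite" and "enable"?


Word 1: "spite"
Word 2: "enable"
Comparing from end:
  Pos -1: 'e' == 'e'
  Pos -2: 't' != 'l' (stop)
LCS = "e" (length 1)


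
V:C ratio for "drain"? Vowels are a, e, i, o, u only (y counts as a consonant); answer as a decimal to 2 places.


Word: "drain"
Vowels (a,e,i,o,u): 2
Consonants: 3
Ratio = 2/3
= 0.67


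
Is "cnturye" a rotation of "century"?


Word: "century", Candidate: "cnturye"
Method: check if candidate is substring of word+word
"centurycentury" contains "cnturye"? No
Is rotation = No


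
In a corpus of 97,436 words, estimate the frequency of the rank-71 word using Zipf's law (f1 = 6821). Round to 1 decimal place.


Zipf's law: f(r) = f(1) / r
f(1) = 6821
f(71) = 6821 / 71
= 96.1 occurrences


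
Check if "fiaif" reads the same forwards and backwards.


Word: "fiaif"
Reversed: "fiaif"
Forward == Backward? fiaif == fiaif
Palindrome = Yes


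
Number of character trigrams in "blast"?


Word: "blast" (length 5)
Number of 3-grams = length - 3 + 1 = 5 - 3 + 1
= 3


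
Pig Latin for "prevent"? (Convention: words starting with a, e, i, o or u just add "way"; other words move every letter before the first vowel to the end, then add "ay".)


Word: "prevent"
Starts with consonant(s) → move to end, add 'ay'
Consonant cluster: "pr"
Pig Latin = "eventpray"


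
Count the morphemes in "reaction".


Word: "reaction"
Morphemes: re- | act | -ion
Each morpheme carries meaning
= 3 morphemes


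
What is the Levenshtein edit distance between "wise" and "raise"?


Word 1: "wise" (length 4)
Word 2: "raise" (length 5)
One optimal edit sequence (insert/delete/substitute each cost 1):
  1. insert 'r'  (+1)
  2. substitute 'w' -> 'a'  (+1)
  3. keep 'i'
  4. keep 's'
  5. keep 'e'
Total edit operations: 2
Edit distance = 2


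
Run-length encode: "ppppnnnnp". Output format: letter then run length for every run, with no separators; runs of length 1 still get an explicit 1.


String: "ppppnnnnp"
Scanning for consecutive runs:
  'p' x 4
  'n' x 4
  'p' x 1
RLE = "p4n4p1"


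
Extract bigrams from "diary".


Word: "diary" (length 5)
Number of bigrams = 5 - 2 + 1 = 4
  Position 0: "di"
  Position 1: "ia"
  Position 2: "ar"
  Position 3: "ry"
Bigrams = "di", "ia", "ar", "ry"


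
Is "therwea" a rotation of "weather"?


Word: "weather", Candidate: "therwea"
Method: check if candidate is substring of word+word
"weatherweather" contains "therwea"? Yes
Is rotation = Yes


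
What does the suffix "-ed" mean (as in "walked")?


Suffix: -ed
Example: walked (walk + -ed)
Meaning = past tense


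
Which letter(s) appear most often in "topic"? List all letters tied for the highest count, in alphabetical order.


Word: "topic"
Letter counts:
  'c': 1
  'i': 1
  'o': 1
  'p': 1
  't': 1
Maximum count = 1
Most frequent = 'c', 'i', 'o', 'p', 't' (1 time each)


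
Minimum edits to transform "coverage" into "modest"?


Word 1: "coverage" (length 8)
Word 2: "modest" (length 6)
One optimal edit sequence (insert/delete/substitute each cost 1):
  1. substitute 'c' -> 'm'  (+1)
  2. keep 'o'
  3. substitute 'v' -> 'd'  (+1)
  4. keep 'e'
  5. delete 'r'  (+1)
  6. delete 'a'  (+1)
  7. substitute 'g' -> 's'  (+1)
  8. substitute 'e' -> 't'  (+1)
Total edit operations: 6
Edit distance = 6


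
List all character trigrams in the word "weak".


Word: "weak" (length 4)
Number of trigrams = 4 - 3 + 1 = 2
  Position 0: "wea"
  Position 1: "eak"
Trigrams = "wea", "eak"


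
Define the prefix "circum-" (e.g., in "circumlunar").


Prefix: circum-
Example: circumlunar = circum- + lunar
Meaning = around


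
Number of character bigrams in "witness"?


Word: "witness" (length 7)
Number of 2-grams = length - 2 + 1 = 7 - 2 + 1
= 6


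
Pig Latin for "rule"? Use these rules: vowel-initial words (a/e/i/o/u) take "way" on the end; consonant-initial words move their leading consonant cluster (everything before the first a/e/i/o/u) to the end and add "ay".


Word: "rule"
Starts with consonant(s) → move to end, add 'ay'
Consonant cluster: "r"
Pig Latin = "uleray"


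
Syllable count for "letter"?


Word: "letter"
Syllable breakdown: let-ter
Counting: 2 parts
= 2 syllables


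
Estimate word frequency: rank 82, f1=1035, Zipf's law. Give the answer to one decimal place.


Zipf's law: f(r) = f(1) / r
f(1) = 1035
f(82) = 1035 / 82
= 12.6 occurrences


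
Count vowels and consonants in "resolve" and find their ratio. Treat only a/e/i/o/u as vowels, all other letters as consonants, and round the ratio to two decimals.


Word: "resolve"
Vowels (a,e,i,o,u): 3
Consonants: 4
Ratio = 3/4
= 0.75


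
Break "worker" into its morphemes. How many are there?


Word: "worker"
Morphemes: work | -er
Each morpheme carries meaning
= 2 morphemes


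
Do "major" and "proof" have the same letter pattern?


Pattern of "major": [0, 1, 2, 3, 4]
Pattern of "proof": [0, 1, 2, 2, 3]
Patterns do not match
Same pattern = No


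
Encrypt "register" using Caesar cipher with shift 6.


Word: "register"
Shift: 6
Each letter → (letter + shift) mod 26:
  'r' (17) + 6 = 23 → 'x'
  'e' (4) + 6 = 10 → 'k'
  'g' (6) + 6 = 12 → 'm'
  'i' (8) + 6 = 14 → 'o'
  's' (18) + 6 = 24 → 'y'
  't' (19) + 6 = 25 → 'z'
  'e' (4) + 6 = 10 → 'k'
  'r' (17) + 6 = 23 → 'x'
Result = "xkmoyzkx"


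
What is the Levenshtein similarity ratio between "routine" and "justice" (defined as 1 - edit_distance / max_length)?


Word 1: "routine" (length 7)
Word 2: "justice" (length 7)
One optimal edit sequence:
  1. substitute 'r' -> 'j'  (+1)
  2. substitute 'o' -> 'u'  (+1)
  3. substitute 'u' -> 's'  (+1)
  4. keep 't'
  5. keep 'i'
  6. substitute 'n' -> 'c'  (+1)
  7. keep 'e'
Edit distance = 4
Max length = max(7, 7) = 7
Similarity = 1 - 4/7
= 0.4286


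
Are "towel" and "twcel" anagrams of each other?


Word 1: "towel" → sorted: elotw
Word 2: "twcel" → sorted: celtw
Same letters? elotw != celtw
Anagram = No


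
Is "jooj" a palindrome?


Word: "jooj"
Reversed: "jooj"
Forward == Backward? jooj == jooj
Palindrome = Yes


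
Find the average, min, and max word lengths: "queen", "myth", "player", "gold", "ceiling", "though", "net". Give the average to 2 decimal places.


Lengths: "queen"=5, "myth"=4, "player"=6, "gold"=4, "ceiling"=7, "though"=6, "net"=3
Sum = 35, Count = 7
Average = 35/7 = 5.00
= avg=5.00, min=3, max=7


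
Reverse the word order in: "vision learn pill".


Original: "vision learn pill"
Words (1..n): vision | learn | pill
Reversed (n..1): pill | learn | vision
Result = "pill learn vision"


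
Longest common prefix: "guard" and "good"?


Word 1: "guard"
Word 2: "good"
Comparing from start:
  Pos 0: 'g' == 'g'
  Pos 1: 'u' != 'o' (stop)
LCP = "g" (length 1)


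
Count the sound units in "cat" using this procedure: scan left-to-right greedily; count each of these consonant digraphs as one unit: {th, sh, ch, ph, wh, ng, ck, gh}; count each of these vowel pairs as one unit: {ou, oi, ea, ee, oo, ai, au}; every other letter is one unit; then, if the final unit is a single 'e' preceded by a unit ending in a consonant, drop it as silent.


Word: "cat" (3 letters)
Left-to-right scan:
  (1) 'c' (letter)
  (2) 'a' (letter)
  (3) 't' (letter)
Units from scan: 3
Sound units = 3 units


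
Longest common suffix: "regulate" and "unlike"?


Word 1: "regulate"
Word 2: "unlike"
Comparing from end:
  Pos -1: 'e' == 'e'
  Pos -2: 't' != 'k' (stop)
LCS = "e" (length 1)


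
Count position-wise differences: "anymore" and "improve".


Comparing character by character (same length = 7):
  Pos 0: 'a' vs 'i' !=
  Pos 1: 'n' vs 'm' !=
  Pos 2: 'y' vs 'p' !=
  Pos 3: 'm' vs 'r' !=
  Pos 4: 'o' vs 'o' =
  Pos 5: 'r' vs 'v' !=
  Pos 6: 'e' vs 'e' =
Hamming distance = 5


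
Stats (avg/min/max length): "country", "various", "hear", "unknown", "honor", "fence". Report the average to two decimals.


Lengths: "country"=7, "various"=7, "hear"=4, "unknown"=7, "honor"=5, "fence"=5
Sum = 35, Count = 6
Average = 35/6 = 5.83
= avg=5.83, min=4, max=7


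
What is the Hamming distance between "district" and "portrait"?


Comparing character by character (same length = 8):
  Pos 0: 'd' vs 'p' !=
  Pos 1: 'i' vs 'o' !=
  Pos 2: 's' vs 'r' !=
  Pos 3: 't' vs 't' =
  Pos 4: 'r' vs 'r' =
  Pos 5: 'i' vs 'a' !=
  Pos 6: 'c' vs 'i' !=
  Pos 7: 't' vs 't' =
Hamming distance = 5


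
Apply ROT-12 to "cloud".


Word: "cloud"
Shift: 12
Each letter → (letter + shift) mod 26:
  'c' (2) + 12 = 14 → 'o'
  'l' (11) + 12 = 23 → 'x'
  'o' (14) + 12 = 0 → 'a'
  'u' (20) + 12 = 6 → 'g'
  'd' (3) + 12 = 15 → 'p'
Result = "oxagp"


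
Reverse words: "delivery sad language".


Original: "delivery sad language"
Words (1..n): delivery | sad | language
Reversed (n..1): language | sad | delivery
Result = "language sad delivery"


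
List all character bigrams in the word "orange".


Word: "orange" (length 6)
Number of bigrams = 6 - 2 + 1 = 5
  Position 0: "or"
  Position 1: "ra"
  Position 2: "an"
  Position 3: "ng"
  Position 4: "ge"
Bigrams = "or", "ra", "an", "ng", "ge"


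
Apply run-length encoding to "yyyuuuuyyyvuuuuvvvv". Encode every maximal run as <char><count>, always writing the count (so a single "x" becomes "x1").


String: "yyyuuuuyyyvuuuuvvvv"
Scanning for consecutive runs:
  'y' x 3
  'u' x 4
  'y' x 3
  'v' x 1
  'u' x 4
  'v' x 4
RLE = "y3u4y3v1u4v4"


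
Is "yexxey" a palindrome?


Word: "yexxey"
Reversed: "yexxey"
Forward == Backward? yexxey == yexxey
Palindrome = Yes


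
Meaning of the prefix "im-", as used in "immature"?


Prefix: im-
Example: immature (im- + mature)
Meaning = not / into


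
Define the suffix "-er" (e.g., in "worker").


Suffix: -er
As in: worker -> work + -er
Meaning = one who / more


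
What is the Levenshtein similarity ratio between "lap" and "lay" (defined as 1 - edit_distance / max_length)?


Word 1: "lap" (length 3)
Word 2: "lay" (length 3)
One optimal edit sequence:
  1. keep 'l'
  2. keep 'a'
  3. substitute 'p' -> 'y'  (+1)
Edit distance = 1
Max length = max(3, 3) = 3
Similarity = 1 - 1/3
= 0.6667


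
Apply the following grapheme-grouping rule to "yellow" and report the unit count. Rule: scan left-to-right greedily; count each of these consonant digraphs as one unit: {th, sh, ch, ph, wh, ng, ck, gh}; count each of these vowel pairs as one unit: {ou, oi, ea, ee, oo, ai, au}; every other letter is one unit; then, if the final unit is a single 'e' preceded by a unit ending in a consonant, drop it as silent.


Word: "yellow" (6 letters)
Left-to-right scan:
  [1] 'y' (letter)
  [2] 'e' (letter)
  [3] 'l' (letter)
  [4] 'l' (letter)
  [5] 'o' (letter)
  [6] 'w' (letter)
Units from scan: 6
Sound units = 6 units


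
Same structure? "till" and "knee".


Pattern of "till": [0, 1, 2, 2]
Pattern of "knee": [0, 1, 2, 2]
Patterns match
Same pattern = Yes


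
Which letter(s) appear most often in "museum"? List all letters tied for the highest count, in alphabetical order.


Word: "museum"
Letter counts:
  'e': 1
  'm': 2
  's': 1
  'u': 2
Maximum count = 2
Most frequent = 'm', 'u' (2 times each)


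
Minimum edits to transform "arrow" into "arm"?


Word 1: "arrow" (length 5)
Word 2: "arm" (length 3)
One optimal edit sequence (insert/delete/substitute each cost 1):
  1. keep 'a'
  2. delete 'r'  (+1)
  3. keep 'r'
  4. delete 'o'  (+1)
  5. substitute 'w' -> 'm'  (+1)
Total edit operations: 3
Edit distance = 3


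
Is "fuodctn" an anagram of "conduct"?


Word 1: "conduct" → sorted: ccdnotu
Word 2: "fuodctn" → sorted: cdfnotu
Same letters? ccdnotu != cdfnotu
Anagram = No


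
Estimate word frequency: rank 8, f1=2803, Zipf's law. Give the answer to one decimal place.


Zipf's law: f(r) = f(1) / r
f(1) = 2803
f(8) = 2803 / 8
= 350.4 occurrences


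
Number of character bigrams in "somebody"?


Word: "somebody" (length 8)
Number of 2-grams = length - 2 + 1 = 8 - 2 + 1
= 7


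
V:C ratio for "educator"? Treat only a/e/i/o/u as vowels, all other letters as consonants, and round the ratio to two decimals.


Word: "educator"
Vowels (a,e,i,o,u): 4
Consonants: 4
Ratio = 4/4
= 1.00


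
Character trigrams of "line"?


Word: "line" (length 4)
Number of trigrams = 4 - 3 + 1 = 2
  Position 0: "lin"
  Position 1: "ine"
Trigrams = "lin", "ine"


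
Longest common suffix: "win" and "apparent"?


Word 1: "win"
Word 2: "apparent"
Comparing from end:
  Pos -1: 'n' != 't' (stop)
LCS = "" (length 0)


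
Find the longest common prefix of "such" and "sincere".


Word 1: "such"
Word 2: "sincere"
Comparing from start:
  Pos 0: 's' == 's'
  Pos 1: 'u' != 'i' (stop)
LCP = "s" (length 1)


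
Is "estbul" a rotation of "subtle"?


Word: "subtle", Candidate: "estbul"
Method: check if candidate is substring of word+word
"subtlesubtle" contains "estbul"? No
Is rotation = No


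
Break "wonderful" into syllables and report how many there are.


Word: "wonderful"
Syllable breakdown: won-der-ful
Counting: 3 parts
= 3 syllables


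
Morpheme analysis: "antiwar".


Word: "antiwar"
Morphemes: anti- | war
Each morpheme carries meaning
= 2 morphemes


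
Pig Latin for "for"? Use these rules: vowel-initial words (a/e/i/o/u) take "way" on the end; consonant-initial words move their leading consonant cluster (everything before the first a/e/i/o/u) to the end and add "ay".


Word: "for"
Starts with consonant(s) → move to end, add 'ay'
Consonant cluster: "f"
Pig Latin = "orfay"


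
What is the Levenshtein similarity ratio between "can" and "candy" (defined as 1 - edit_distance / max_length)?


Word 1: "can" (length 3)
Word 2: "candy" (length 5)
One optimal edit sequence:
  1. keep 'c'
  2. keep 'a'
  3. keep 'n'
  4. insert 'd'  (+1)
  5. insert 'y'  (+1)
Edit distance = 2
Max length = max(3, 5) = 5
Similarity = 1 - 2/5
= 0.6000


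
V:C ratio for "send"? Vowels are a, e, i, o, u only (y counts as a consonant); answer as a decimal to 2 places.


Word: "send"
Vowels (a,e,i,o,u): 1
Consonants: 3
Ratio = 1/3
= 0.33


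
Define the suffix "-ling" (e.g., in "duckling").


Suffix: -ling
Example: duckling = duck + -ling
Meaning = small / young


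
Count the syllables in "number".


Word: "number"
Syllable breakdown: num · ber
Counting: 2 parts
= 2 syllables


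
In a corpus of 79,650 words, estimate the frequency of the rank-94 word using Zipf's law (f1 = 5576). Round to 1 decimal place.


Zipf's law: f(r) = f(1) / r
f(1) = 5576
f(94) = 5576 / 94
= 59.3 occurrences


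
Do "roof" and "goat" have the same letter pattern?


Pattern of "roof": [0, 1, 1, 2]
Pattern of "goat": [0, 1, 2, 3]
Patterns do not match
Same pattern = No


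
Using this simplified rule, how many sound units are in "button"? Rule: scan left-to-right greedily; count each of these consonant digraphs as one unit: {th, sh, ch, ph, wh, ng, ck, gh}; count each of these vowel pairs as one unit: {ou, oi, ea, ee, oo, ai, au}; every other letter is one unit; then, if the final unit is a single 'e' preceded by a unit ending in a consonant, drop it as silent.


Word: "button" (6 letters)
Left-to-right scan:
  [1] 'b' (letter)
  [2] 'u' (letter)
  [3] 't' (letter)
  [4] 't' (letter)
  [5] 'o' (letter)
  [6] 'n' (letter)
Units from scan: 6
Sound units = 6 units


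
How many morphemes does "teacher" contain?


Word: "teacher"
Morphemes: teach + -er
Each morpheme carries meaning
= 2 morphemes


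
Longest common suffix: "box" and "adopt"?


Word 1: "box"
Word 2: "adopt"
Comparing from end:
  Pos -1: 'x' != 't' (stop)
LCS = "" (length 0)


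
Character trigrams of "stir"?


Word: "stir" (length 4)
Number of trigrams = 4 - 3 + 1 = 2
  Position 0: "sti"
  Position 1: "tir"
Trigrams = "sti", "tir"


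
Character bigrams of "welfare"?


Word: "welfare" (length 7)
Number of bigrams = 7 - 2 + 1 = 6
  Position 0: "we"
  Position 1: "el"
  Position 2: "lf"
  Position 3: "fa"
  Position 4: "ar"
  Position 5: "re"
Bigrams = "we", "el", "lf", "fa", "ar", "re"


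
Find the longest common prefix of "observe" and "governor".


Word 1: "observe"
Word 2: "governor"
Comparing from start:
  Pos 0: 'o' != 'g' (stop)
LCP = "" (length 0)


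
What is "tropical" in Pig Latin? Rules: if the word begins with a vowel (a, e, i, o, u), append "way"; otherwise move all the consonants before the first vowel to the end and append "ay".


Word: "tropical"
Starts with consonant(s) → move to end, add 'ay'
Consonant cluster: "tr"
Pig Latin = "opicaltray"


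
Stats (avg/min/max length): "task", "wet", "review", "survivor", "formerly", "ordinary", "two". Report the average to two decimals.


Lengths: "task"=4, "wet"=3, "review"=6, "survivor"=8, "formerly"=8, "ordinary"=8, "two"=3
Sum = 40, Count = 7
Average = 40/7 = 5.71
= avg=5.71, min=3, max=8


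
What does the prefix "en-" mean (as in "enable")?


Prefix: en-
As in: enable -> en- + able
Meaning = cause to / put into


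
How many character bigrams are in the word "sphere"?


Word: "sphere" (length 6)
Number of 2-grams = length - 2 + 1 = 6 - 2 + 1
= 5


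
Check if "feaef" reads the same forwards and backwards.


Word: "feaef"
Reversed: "feaef"
Forward == Backward? feaef == feaef
Palindrome = Yes


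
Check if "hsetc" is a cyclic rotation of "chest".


Word: "chest", Candidate: "hsetc"
Method: check if candidate is substring of word+word
"chestchest" contains "hsetc"? No
Is rotation = No


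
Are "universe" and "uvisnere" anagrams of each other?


Word 1: "universe" → sorted: eeinrsuv
Word 2: "uvisnere" → sorted: eeinrsuv
Same letters? eeinrsuv == eeinrsuv
Anagram = Yes


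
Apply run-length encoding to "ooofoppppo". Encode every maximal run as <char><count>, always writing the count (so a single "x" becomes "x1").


String: "ooofoppppo"
Scanning for consecutive runs:
  'o' x 3
  'f' x 1
  'o' x 1
  'p' x 4
  'o' x 1
RLE = "o3f1o1p4o1"


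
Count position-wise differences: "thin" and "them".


Comparing character by character (same length = 4):
  Pos 0: 't' vs 't' =
  Pos 1: 'h' vs 'h' =
  Pos 2: 'i' vs 'e' !=
  Pos 3: 'n' vs 'm' !=
Hamming distance = 2


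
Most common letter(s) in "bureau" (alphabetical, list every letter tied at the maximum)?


Word: "bureau"
Letter counts:
  'a': 1
  'b': 1
  'e': 1
  'r': 1
  'u': 2
Maximum count = 2
Most frequent = 'u' (2 times each)


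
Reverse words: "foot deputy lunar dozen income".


Original: "foot deputy lunar dozen income"
Words (1..n): foot | deputy | lunar | dozen | income
Reversed (n..1): income | dozen | lunar | deputy | foot
Result = "income dozen lunar deputy foot"


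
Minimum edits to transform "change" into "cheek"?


Word 1: "change" (length 6)
Word 2: "cheek" (length 5)
One optimal edit sequence (insert/delete/substitute each cost 1):
  1. keep 'c'
  2. keep 'h'
  3. delete 'a'  (+1)
  4. substitute 'n' -> 'e'  (+1)
  5. substitute 'g' -> 'e'  (+1)
  6. substitute 'e' -> 'k'  (+1)
Total edit operations: 4
Edit distance = 4


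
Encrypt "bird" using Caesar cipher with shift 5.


Word: "bird"
Shift: 5
Each letter → (letter + shift) mod 26:
  'b' (1) + 5 = 6 → 'g'
  'i' (8) + 5 = 13 → 'n'
  'r' (17) + 5 = 22 → 'w'
  'd' (3) + 5 = 8 → 'i'
Result = "gnwi"


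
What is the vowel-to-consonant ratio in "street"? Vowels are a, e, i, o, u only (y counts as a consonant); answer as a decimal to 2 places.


Word: "street"
Vowels (a,e,i,o,u): 2
Consonants: 4
Ratio = 2/4
= 0.50


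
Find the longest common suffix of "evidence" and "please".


Word 1: "evidence"
Word 2: "please"
Comparing from end:
  Pos -1: 'e' == 'e'
  Pos -2: 'c' != 's' (stop)
LCS = "e" (length 1)


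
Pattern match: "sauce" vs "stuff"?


Pattern of "sauce": [0, 1, 2, 3, 4]
Pattern of "stuff": [0, 1, 2, 3, 3]
Patterns do not match
Same pattern = No


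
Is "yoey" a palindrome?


Word: "yoey"
Reversed: "yeoy"
Forward == Backward? yoey != yeoy
Palindrome = No


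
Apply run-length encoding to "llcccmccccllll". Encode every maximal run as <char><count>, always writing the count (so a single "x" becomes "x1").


String: "llcccmccccllll"
Scanning for consecutive runs:
  'l' x 2
  'c' x 3
  'm' x 1
  'c' x 4
  'l' x 4
RLE = "l2c3m1c4l4"


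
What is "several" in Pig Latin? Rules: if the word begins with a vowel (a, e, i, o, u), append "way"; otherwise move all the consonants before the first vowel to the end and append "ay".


Word: "several"
Starts with consonant(s) → move to end, add 'ay'
Consonant cluster: "s"
Pig Latin = "everalsay"


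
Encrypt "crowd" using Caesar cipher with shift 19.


Word: "crowd"
Shift: 19
Each letter → (letter + shift) mod 26:
  'c' (2) + 19 = 21 → 'v'
  'r' (17) + 19 = 10 → 'k'
  'o' (14) + 19 = 7 → 'h'
  'w' (22) + 19 = 15 → 'p'
  'd' (3) + 19 = 22 → 'w'
Result = "vkhpw"


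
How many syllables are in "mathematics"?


Word: "mathematics"
Syllable breakdown: math-e-mat-ics
Counting: 4 parts
= 4 syllables


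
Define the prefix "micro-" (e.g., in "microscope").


Prefix: micro-
Example: microscope = micro- + scope
Meaning = small


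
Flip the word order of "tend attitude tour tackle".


Original: "tend attitude tour tackle"
Words (1..n): tend | attitude | tour | tackle
Reversed (n..1): tackle | tour | attitude | tend
Result = "tackle tour attitude tend"


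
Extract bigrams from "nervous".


Word: "nervous" (length 7)
Number of bigrams = 7 - 2 + 1 = 6
  Position 0: "ne"
  Position 1: "er"
  Position 2: "rv"
  Position 3: "vo"
  Position 4: "ou"
  Position 5: "us"
Bigrams = "ne", "er", "rv", "vo", "ou", "us"


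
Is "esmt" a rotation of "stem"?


Word: "stem", Candidate: "esmt"
Method: check if candidate is substring of word+word
"stemstem" contains "esmt"? No
Is rotation = No


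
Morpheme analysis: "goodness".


Word: "goodness"
Morphemes: good + -ness
Each morpheme carries meaning
= 2 morphemes


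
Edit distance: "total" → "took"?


Word 1: "total" (length 5)
Word 2: "took" (length 4)
One optimal edit sequence (insert/delete/substitute each cost 1):
  1. keep 't'
  2. keep 'o'
  3. delete 't'  (+1)
  4. substitute 'a' -> 'o'  (+1)
  5. substitute 'l' -> 'k'  (+1)
Total edit operations: 3
Edit distance = 3


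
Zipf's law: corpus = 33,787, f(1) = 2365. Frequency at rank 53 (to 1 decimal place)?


Zipf's law: f(r) = f(1) / r
f(1) = 2365
f(53) = 2365 / 53
= 44.6 occurrences


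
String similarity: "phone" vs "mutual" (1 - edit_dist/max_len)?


Word 1: "phone" (length 5)
Word 2: "mutual" (length 6)
One optimal edit sequence:
  1. insert 'm'  (+1)
  2. substitute 'p' -> 'u'  (+1)
  3. substitute 'h' -> 't'  (+1)
  4. substitute 'o' -> 'u'  (+1)
  5. substitute 'n' -> 'a'  (+1)
  6. substitute 'e' -> 'l'  (+1)
Edit distance = 6
Max length = max(5, 6) = 6
Similarity = 1 - 6/6
= 0.0000


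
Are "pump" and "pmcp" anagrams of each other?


Word 1: "pump" → sorted: mppu
Word 2: "pmcp" → sorted: cmpp
Same letters? mppu != cmpp
Anagram = No


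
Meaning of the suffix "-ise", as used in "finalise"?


Suffix: -ise
As in: finalise -> final + -ise
Meaning = to make


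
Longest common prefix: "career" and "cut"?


Word 1: "career"
Word 2: "cut"
Comparing from start:
  Pos 0: 'c' == 'c'
  Pos 1: 'a' != 'u' (stop)
LCP = "c" (length 1)


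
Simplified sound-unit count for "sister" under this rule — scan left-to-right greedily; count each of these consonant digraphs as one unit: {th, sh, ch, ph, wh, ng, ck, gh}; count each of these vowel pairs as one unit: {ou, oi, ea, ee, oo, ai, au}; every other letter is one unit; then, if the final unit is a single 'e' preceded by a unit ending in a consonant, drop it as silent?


Word: "sister" (6 letters)
Left-to-right scan:
  [1] 's' (letter)
  [2] 'i' (letter)
  [3] 's' (letter)
  [4] 't' (letter)
  [5] 'e' (letter)
  [6] 'r' (letter)
Units from scan: 6
Sound units = 6 units


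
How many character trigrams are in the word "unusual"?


Word: "unusual" (length 7)
Number of 3-grams = length - 3 + 1 = 7 - 3 + 1
= 5


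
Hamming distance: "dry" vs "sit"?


Comparing character by character (same length = 3):
  Pos 0: 'd' vs 's' !=
  Pos 1: 'r' vs 'i' !=
  Pos 2: 'y' vs 't' !=
Hamming distance = 3


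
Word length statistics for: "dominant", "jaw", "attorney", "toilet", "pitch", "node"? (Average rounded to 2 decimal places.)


Lengths: "dominant"=8, "jaw"=3, "attorney"=8, "toilet"=6, "pitch"=5, "node"=4
Sum = 34, Count = 6
Average = 34/6 = 5.67
= avg=5.67, min=3, max=8


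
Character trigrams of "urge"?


Word: "urge" (length 4)
Number of trigrams = 4 - 3 + 1 = 2
  Position 0: "urg"
  Position 1: "rge"
Trigrams = "urg", "rge"


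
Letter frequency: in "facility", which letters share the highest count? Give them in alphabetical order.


Word: "facility"
Letter counts:
  'a': 1
  'c': 1
  'f': 1
  'i': 2
  'l': 1
  't': 1
  'y': 1
Maximum count = 2
Most frequent = 'i' (2 times each)


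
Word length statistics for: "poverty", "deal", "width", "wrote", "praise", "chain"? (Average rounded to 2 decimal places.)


Lengths: "poverty"=7, "deal"=4, "width"=5, "wrote"=5, "praise"=6, "chain"=5
Sum = 32, Count = 6
Average = 32/6 = 5.33
= avg=5.33, min=4, max=7


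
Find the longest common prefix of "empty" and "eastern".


Word 1: "empty"
Word 2: "eastern"
Comparing from start:
  Pos 0: 'e' == 'e'
  Pos 1: 'm' != 'a' (stop)
LCP = "e" (length 1)


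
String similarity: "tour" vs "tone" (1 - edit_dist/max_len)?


Word 1: "tour" (length 4)
Word 2: "tone" (length 4)
One optimal edit sequence:
  1. keep 't'
  2. keep 'o'
  3. substitute 'u' -> 'n'  (+1)
  4. substitute 'r' -> 'e'  (+1)
Edit distance = 2
Max length = max(4, 4) = 4
Similarity = 1 - 2/4
= 0.5000


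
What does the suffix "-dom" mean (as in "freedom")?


Suffix: -dom
Example: freedom (free + -dom)
Meaning = state / realm


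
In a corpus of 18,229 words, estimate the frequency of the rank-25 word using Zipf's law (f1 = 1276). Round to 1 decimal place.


Zipf's law: f(r) = f(1) / r
f(1) = 1276
f(25) = 1276 / 25
= 51.0 occurrences


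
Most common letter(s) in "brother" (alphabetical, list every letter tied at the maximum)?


Word: "brother"
Letter counts:
  'b': 1
  'e': 1
  'h': 1
  'o': 1
  'r': 2
  't': 1
Maximum count = 2
Most frequent = 'r' (2 times each)


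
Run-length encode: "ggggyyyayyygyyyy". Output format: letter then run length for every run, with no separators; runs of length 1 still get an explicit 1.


String: "ggggyyyayyygyyyy"
Scanning for consecutive runs:
  'g' x 4
  'y' x 3
  'a' x 1
  'y' x 3
  'g' x 1
  'y' x 4
RLE = "g4y3a1y3g1y4"


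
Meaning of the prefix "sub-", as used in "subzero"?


Prefix: sub-
As in: subzero -> sub- + zero
Meaning = under / below


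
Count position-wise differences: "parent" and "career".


Comparing character by character (same length = 6):
  Pos 0: 'p' vs 'c' !=
  Pos 1: 'a' vs 'a' =
  Pos 2: 'r' vs 'r' =
  Pos 3: 'e' vs 'e' =
  Pos 4: 'n' vs 'e' !=
  Pos 5: 't' vs 'r' !=
Hamming distance = 3


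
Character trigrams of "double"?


Word: "double" (length 6)
Number of trigrams = 6 - 3 + 1 = 4
  Position 0: "dou"
  Position 1: "oub"
  Position 2: "ubl"
  Position 3: "ble"
Trigrams = "dou", "oub", "ubl", "ble"


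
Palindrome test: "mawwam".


Word: "mawwam"
Reversed: "mawwam"
Forward == Backward? mawwam == mawwam
Palindrome = Yes


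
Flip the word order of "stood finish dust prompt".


Original: "stood finish dust prompt"
Words (1..n): stood | finish | dust | prompt
Reversed (n..1): prompt | dust | finish | stood
Result = "prompt dust finish stood"


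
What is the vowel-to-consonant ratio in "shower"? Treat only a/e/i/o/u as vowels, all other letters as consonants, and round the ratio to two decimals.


Word: "shower"
Vowels (a,e,i,o,u): 2
Consonants: 4
Ratio = 2/4
= 0.50


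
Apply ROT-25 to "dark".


Word: "dark"
Shift: 25
Each letter → (letter + shift) mod 26:
  'd' (3) + 25 = 2 → 'c'
  'a' (0) + 25 = 25 → 'z'
  'r' (17) + 25 = 16 → 'q'
  'k' (10) + 25 = 9 → 'j'
Result = "czqj"


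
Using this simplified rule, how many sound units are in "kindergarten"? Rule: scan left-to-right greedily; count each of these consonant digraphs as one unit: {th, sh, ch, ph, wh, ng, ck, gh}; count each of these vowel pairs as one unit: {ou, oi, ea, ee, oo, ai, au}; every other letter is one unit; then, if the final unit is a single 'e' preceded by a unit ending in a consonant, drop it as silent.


Word: "kindergarten" (12 letters)
Left-to-right scan:
  1. 'k' (letter)
  2. 'i' (letter)
  3. 'n' (letter)
  4. 'd' (letter)
  5. 'e' (letter)
  6. 'r' (letter)
  7. 'g' (letter)
  8. 'a' (letter)
  9. 'r' (letter)
  10. 't' (letter)
  11. 'e' (letter)
  12. 'n' (letter)
Units from scan: 12
Sound units = 12 units


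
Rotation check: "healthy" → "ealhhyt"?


Word: "healthy", Candidate: "ealhhyt"
Method: check if candidate is substring of word+word
"healthyhealthy" contains "ealhhyt"? No
Is rotation = No


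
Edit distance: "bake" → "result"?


Word 1: "bake" (length 4)
Word 2: "result" (length 6)
One optimal edit sequence (insert/delete/substitute each cost 1):
  1. insert 'r'  (+1)
  2. insert 'e'  (+1)
  3. substitute 'b' -> 's'  (+1)
  4. substitute 'a' -> 'u'  (+1)
  5. substitute 'k' -> 'l'  (+1)
  6. substitute 'e' -> 't'  (+1)
Total edit operations: 6
Edit distance = 6


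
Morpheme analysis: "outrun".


Word: "outrun"
Morphemes: out- | run
Each morpheme carries meaning
= 2 morphemes


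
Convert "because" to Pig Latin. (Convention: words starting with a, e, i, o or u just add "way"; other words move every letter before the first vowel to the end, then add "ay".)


Word: "because"
Starts with consonant(s) → move to end, add 'ay'
Consonant cluster: "b"
Pig Latin = "ecausebay"


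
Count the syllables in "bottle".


Word: "bottle"
Syllable breakdown: bot · tle
Counting: 2 parts
= 2 syllables


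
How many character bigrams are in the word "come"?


Word: "come" (length 4)
Number of 2-grams = length - 2 + 1 = 4 - 2 + 1
= 3


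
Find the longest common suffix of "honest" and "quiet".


Word 1: "honest"
Word 2: "quiet"
Comparing from end:
  Pos -1: 't' == 't'
  Pos -2: 's' != 'e' (stop)
LCS = "t" (length 1)


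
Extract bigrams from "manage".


Word: "manage" (length 6)
Number of bigrams = 6 - 2 + 1 = 5
  Position 0: "ma"
  Position 1: "an"
  Position 2: "na"
  Position 3: "ag"
  Position 4: "ge"
Bigrams = "ma", "an", "na", "ag", "ge"


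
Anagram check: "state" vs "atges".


Word 1: "state" → sorted: aestt
Word 2: "atges" → sorted: aegst
Same letters? aestt != aegst
Anagram = No


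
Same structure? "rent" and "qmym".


Pattern of "rent": [0, 1, 2, 3]
Pattern of "qmym": [0, 1, 2, 1]
Patterns do not match
Same pattern = No


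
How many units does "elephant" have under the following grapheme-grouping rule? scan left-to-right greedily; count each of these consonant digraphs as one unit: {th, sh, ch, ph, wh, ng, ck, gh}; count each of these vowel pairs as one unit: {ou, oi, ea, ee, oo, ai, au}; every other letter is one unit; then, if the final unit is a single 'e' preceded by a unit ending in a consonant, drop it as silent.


Word: "elephant" (8 letters)
Left-to-right scan:
  [1] 'e' (letter)
  [2] 'l' (letter)
  [3] 'e' (letter)
  [4] 'ph' (digraph)
  [5] 'a' (letter)
  [6] 'n' (letter)
  [7] 't' (letter)
Units from scan: 7
Sound units = 7 units


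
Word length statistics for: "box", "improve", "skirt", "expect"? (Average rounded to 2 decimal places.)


Lengths: "box"=3, "improve"=7, "skirt"=5, "expect"=6
Sum = 21, Count = 4
Average = 21/4 = 5.25
= avg=5.25, min=3, max=7


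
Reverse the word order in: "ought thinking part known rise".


Original: "ought thinking part known rise"
Words (1..n): ought | thinking | part | known | rise
Reversed (n..1): rise | known | part | thinking | ought
Result = "rise known part thinking ought"


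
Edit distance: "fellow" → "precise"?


Word 1: "fellow" (length 6)
Word 2: "precise" (length 7)
One optimal edit sequence (insert/delete/substitute each cost 1):
  1. insert 'p'  (+1)
  2. substitute 'f' -> 'r'  (+1)
  3. keep 'e'
  4. substitute 'l' -> 'c'  (+1)
  5. substitute 'l' -> 'i'  (+1)
  6. substitute 'o' -> 's'  (+1)
  7. substitute 'w' -> 'e'  (+1)
Total edit operations: 6
Edit distance = 6


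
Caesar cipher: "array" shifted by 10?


Word: "array"
Shift: 10
Each letter → (letter + shift) mod 26:
  'a' (0) + 10 = 10 → 'k'
  'r' (17) + 10 = 1 → 'b'
  'r' (17) + 10 = 1 → 'b'
  'a' (0) + 10 = 10 → 'k'
  'y' (24) + 10 = 8 → 'i'
Result = "kbbki"


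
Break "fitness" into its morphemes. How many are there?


Word: "fitness"
Morphemes: fit | -ness
Each morpheme carries meaning
= 2 morphemes


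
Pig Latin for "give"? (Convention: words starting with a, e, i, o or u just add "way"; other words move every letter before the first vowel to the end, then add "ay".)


Word: "give"
Starts with consonant(s) → move to end, add 'ay'
Consonant cluster: "g"
Pig Latin = "ivegay"


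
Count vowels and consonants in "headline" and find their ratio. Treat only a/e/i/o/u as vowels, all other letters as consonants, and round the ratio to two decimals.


Word: "headline"
Vowels (a,e,i,o,u): 4
Consonants: 4
Ratio = 4/4
= 1.00


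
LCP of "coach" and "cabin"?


Word 1: "coach"
Word 2: "cabin"
Comparing from start:
  Pos 0: 'c' == 'c'
  Pos 1: 'o' != 'a' (stop)
LCP = "c" (length 1)


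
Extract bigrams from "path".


Word: "path" (length 4)
Number of bigrams = 4 - 2 + 1 = 3
  Position 0: "pa"
  Position 1: "at"
  Position 2: "th"
Bigrams = "pa", "at", "th"


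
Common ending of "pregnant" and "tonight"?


Word 1: "pregnant"
Word 2: "tonight"
Comparing from end:
  Pos -1: 't' == 't'
  Pos -2: 'n' != 'h' (stop)
LCS = "t" (length 1)


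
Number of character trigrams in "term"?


Word: "term" (length 4)
Number of 3-grams = length - 3 + 1 = 4 - 3 + 1
= 2


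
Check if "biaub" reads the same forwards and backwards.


Word: "biaub"
Reversed: "buaib"
Forward == Backward? biaub != buaib
Palindrome = No


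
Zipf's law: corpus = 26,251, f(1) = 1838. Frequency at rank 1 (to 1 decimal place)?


Zipf's law: f(r) = f(1) / r
f(1) = 1838
f(1) = 1838 / 1
= 1838.0 occurrences


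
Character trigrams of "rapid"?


Word: "rapid" (length 5)
Number of trigrams = 5 - 3 + 1 = 3
  Position 0: "rap"
  Position 1: "api"
  Position 2: "pid"
Trigrams = "rap", "api", "pid"


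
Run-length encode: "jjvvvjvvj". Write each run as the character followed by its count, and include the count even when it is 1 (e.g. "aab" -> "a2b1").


String: "jjvvvjvvj"
Scanning for consecutive runs:
  'j' x 2
  'v' x 3
  'j' x 1
  'v' x 2
  'j' x 1
RLE = "j2v3j1v2j1"


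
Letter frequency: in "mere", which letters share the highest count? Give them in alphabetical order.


Word: "mere"
Letter counts:
  'e': 2
  'm': 1
  'r': 1
Maximum count = 2
Most frequent = 'e' (2 times each)


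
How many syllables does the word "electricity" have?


Word: "electricity"
Syllable breakdown: e · lec · tric · i · ty
Counting: 5 parts
= 5 syllables


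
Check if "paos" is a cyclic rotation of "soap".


Word: "soap", Candidate: "paos"
Method: check if candidate is substring of word+word
"soapsoap" contains "paos"? No
Is rotation = No


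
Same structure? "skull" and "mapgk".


Pattern of "skull": [0, 1, 2, 3, 3]
Pattern of "mapgk": [0, 1, 2, 3, 4]
Patterns do not match
Same pattern = No


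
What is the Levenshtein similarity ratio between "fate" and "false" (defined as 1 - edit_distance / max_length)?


Word 1: "fate" (length 4)
Word 2: "false" (length 5)
One optimal edit sequence:
  1. keep 'f'
  2. keep 'a'
  3. insert 'l'  (+1)
  4. substitute 't' -> 's'  (+1)
  5. keep 'e'
Edit distance = 2
Max length = max(4, 5) = 5
Similarity = 1 - 2/5
= 0.6000


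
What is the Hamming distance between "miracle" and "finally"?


Comparing character by character (same length = 7):
  Pos 0: 'm' vs 'f' !=
  Pos 1: 'i' vs 'i' =
  Pos 2: 'r' vs 'n' !=
  Pos 3: 'a' vs 'a' =
  Pos 4: 'c' vs 'l' !=
  Pos 5: 'l' vs 'l' =
  Pos 6: 'e' vs 'y' !=
Hamming distance = 4


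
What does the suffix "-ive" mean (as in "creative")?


Suffix: -ive
Example: creative = create + -ive, with a spelling change
Meaning = tending to


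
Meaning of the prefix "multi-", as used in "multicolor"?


Prefix: multi-
As in: multicolor -> multi- + color
Meaning = many


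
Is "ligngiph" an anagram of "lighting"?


Word 1: "lighting" → sorted: gghiilnt
Word 2: "ligngiph" → sorted: gghiilnp
Same letters? gghiilnt != gghiilnp
Anagram = No


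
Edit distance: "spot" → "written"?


Word 1: "spot" (length 4)
Word 2: "written" (length 7)
One optimal edit sequence (insert/delete/substitute each cost 1):
  1. insert 'w'  (+1)
  2. substitute 's' -> 'r'  (+1)
  3. substitute 'p' -> 'i'  (+1)
  4. substitute 'o' -> 't'  (+1)
  5. keep 't'
  6. insert 'e'  (+1)
  7. insert 'n'  (+1)
Total edit operations: 6
Edit distance = 6


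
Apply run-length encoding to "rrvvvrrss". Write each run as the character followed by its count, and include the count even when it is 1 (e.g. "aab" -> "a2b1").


String: "rrvvvrrss"
Scanning for consecutive runs:
  'r' x 2
  'v' x 3
  'r' x 2
  's' x 2
RLE = "r2v3r2s2"


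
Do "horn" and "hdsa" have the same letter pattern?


Pattern of "horn": [0, 1, 2, 3]
Pattern of "hdsa": [0, 1, 2, 3]
Patterns match
Same pattern = Yes


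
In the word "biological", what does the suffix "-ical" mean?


Suffix: -ical
Example: biological = biology + -ical, with a spelling change
Meaning = relating to


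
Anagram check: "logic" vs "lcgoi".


Word 1: "logic" → sorted: cgilo
Word 2: "lcgoi" → sorted: cgilo
Same letters? cgilo == cgilo
Anagram = Yes


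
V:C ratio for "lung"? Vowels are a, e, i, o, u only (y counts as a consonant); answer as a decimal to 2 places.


Word: "lung"
Vowels (a,e,i,o,u): 1
Consonants: 3
Ratio = 1/3
= 0.33


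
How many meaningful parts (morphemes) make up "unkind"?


Word: "unkind"
Morphemes: un- + kind
Each morpheme carries meaning
= 2 morphemes


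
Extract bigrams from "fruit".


Word: "fruit" (length 5)
Number of bigrams = 5 - 2 + 1 = 4
  Position 0: "fr"
  Position 1: "ru"
  Position 2: "ui"
  Position 3: "it"
Bigrams = "fr", "ru", "ui", "it"
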